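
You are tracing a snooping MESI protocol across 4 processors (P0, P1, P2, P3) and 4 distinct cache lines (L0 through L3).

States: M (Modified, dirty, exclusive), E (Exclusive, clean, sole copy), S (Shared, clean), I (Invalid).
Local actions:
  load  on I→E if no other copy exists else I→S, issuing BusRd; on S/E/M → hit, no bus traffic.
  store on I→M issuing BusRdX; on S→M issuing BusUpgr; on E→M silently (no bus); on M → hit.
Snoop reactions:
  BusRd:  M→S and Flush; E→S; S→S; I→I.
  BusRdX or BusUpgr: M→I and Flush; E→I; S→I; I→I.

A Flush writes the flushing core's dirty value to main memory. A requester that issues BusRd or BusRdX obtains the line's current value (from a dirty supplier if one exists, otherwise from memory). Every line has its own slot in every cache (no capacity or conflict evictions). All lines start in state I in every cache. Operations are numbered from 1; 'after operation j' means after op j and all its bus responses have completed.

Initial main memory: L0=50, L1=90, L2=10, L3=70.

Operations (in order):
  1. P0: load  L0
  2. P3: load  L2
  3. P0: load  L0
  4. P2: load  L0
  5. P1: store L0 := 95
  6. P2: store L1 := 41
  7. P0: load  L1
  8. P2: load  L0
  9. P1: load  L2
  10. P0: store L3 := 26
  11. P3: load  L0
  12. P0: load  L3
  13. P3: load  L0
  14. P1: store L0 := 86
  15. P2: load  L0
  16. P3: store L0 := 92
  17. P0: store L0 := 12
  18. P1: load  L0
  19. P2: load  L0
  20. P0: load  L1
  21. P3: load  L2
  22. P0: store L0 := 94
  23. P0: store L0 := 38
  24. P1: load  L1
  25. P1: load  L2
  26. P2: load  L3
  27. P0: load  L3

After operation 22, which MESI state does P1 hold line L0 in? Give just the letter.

step 1: P0: load  L0  ⟶  EIII  (L0)  txn=BusRd  M[L0]=50
step 2: P3: load  L2  ⟶  IIIE  (L2)  txn=BusRd  M[L2]=10
step 3: P0: load  L0  ⟶  EIII  (L0)  txn=∅  M[L0]=50
step 4: P2: load  L0  ⟶  SISI  (L0)  txn=BusRd  M[L0]=50
step 5: P1: store L0 := 95  ⟶  IMII  (L0)  txn=BusRdX  M[L0]=50
step 6: P2: store L1 := 41  ⟶  IIMI  (L1)  txn=BusRdX  M[L1]=90
step 7: P0: load  L1  ⟶  SISI  (L1)  txn=BusRd+Flush  M[L1]=41
step 8: P2: load  L0  ⟶  ISSI  (L0)  txn=BusRd+Flush  M[L0]=95
step 9: P1: load  L2  ⟶  ISIS  (L2)  txn=BusRd  M[L2]=10
step 10: P0: store L3 := 26  ⟶  MIII  (L3)  txn=BusRdX  M[L3]=70
step 11: P3: load  L0  ⟶  ISSS  (L0)  txn=BusRd  M[L0]=95
step 12: P0: load  L3  ⟶  MIII  (L3)  txn=∅  M[L3]=70
step 13: P3: load  L0  ⟶  ISSS  (L0)  txn=∅  M[L0]=95
step 14: P1: store L0 := 86  ⟶  IMII  (L0)  txn=BusUpgr  M[L0]=95
step 15: P2: load  L0  ⟶  ISSI  (L0)  txn=BusRd+Flush  M[L0]=86
step 16: P3: store L0 := 92  ⟶  IIIM  (L0)  txn=BusRdX  M[L0]=86
step 17: P0: store L0 := 12  ⟶  MIII  (L0)  txn=BusRdX+Flush  M[L0]=92
step 18: P1: load  L0  ⟶  SSII  (L0)  txn=BusRd+Flush  M[L0]=12
step 19: P2: load  L0  ⟶  SSSI  (L0)  txn=BusRd  M[L0]=12
step 20: P0: load  L1  ⟶  SISI  (L1)  txn=∅  M[L1]=41
step 21: P3: load  L2  ⟶  ISIS  (L2)  txn=∅  M[L2]=10
step 22: P0: store L0 := 94  ⟶  MIII  (L0)  txn=BusUpgr  M[L0]=12
step 23: P0: store L0 := 38  ⟶  MIII  (L0)  txn=∅  M[L0]=12
step 24: P1: load  L1  ⟶  SSSI  (L1)  txn=BusRd  M[L1]=41
step 25: P1: load  L2  ⟶  ISIS  (L2)  txn=∅  M[L2]=10
step 26: P2: load  L3  ⟶  SISI  (L3)  txn=BusRd+Flush  M[L3]=26
step 27: P0: load  L3  ⟶  SISI  (L3)  txn=∅  M[L3]=26

state = I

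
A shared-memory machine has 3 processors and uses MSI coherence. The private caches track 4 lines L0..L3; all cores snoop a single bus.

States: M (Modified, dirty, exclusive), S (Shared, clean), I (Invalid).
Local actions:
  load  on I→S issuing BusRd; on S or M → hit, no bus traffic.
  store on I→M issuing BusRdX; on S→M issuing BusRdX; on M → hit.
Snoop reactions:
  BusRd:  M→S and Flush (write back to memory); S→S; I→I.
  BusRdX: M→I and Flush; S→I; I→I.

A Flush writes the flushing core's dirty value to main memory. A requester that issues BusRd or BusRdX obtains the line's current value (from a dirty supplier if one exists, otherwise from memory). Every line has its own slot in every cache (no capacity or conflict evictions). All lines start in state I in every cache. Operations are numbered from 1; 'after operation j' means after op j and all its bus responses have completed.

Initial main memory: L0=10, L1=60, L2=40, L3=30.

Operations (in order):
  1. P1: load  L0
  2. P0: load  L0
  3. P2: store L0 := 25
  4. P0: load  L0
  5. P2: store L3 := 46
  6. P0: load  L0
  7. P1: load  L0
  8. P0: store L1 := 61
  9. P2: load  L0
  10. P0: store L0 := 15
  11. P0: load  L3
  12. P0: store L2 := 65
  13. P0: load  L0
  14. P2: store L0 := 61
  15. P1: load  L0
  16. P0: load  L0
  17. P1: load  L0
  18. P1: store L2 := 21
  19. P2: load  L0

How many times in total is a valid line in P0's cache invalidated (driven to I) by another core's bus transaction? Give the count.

1. P1: load  L0  bus=[BusRd]  L0: P0=I P1=S P2=I  mem[L0]=10
2. P0: load  L0  bus=[BusRd]  L0: P0=S P1=S P2=I  mem[L0]=10
3. P2: store L0 := 25  bus=[BusRdX]  L0: P0=I P1=I P2=M  mem[L0]=10
4. P0: load  L0  bus=[BusRd,Flush]  L0: P0=S P1=I P2=S  mem[L0]=25
5. P2: store L3 := 46  bus=[BusRdX]  L3: P0=I P1=I P2=M  mem[L3]=30
6. P0: load  L0  bus=[-]  L0: P0=S P1=I P2=S  mem[L0]=25
7. P1: load  L0  bus=[BusRd]  L0: P0=S P1=S P2=S  mem[L0]=25
8. P0: store L1 := 61  bus=[BusRdX]  L1: P0=M P1=I P2=I  mem[L1]=60
9. P2: load  L0  bus=[-]  L0: P0=S P1=S P2=S  mem[L0]=25
10. P0: store L0 := 15  bus=[BusRdX]  L0: P0=M P1=I P2=I  mem[L0]=25
11. P0: load  L3  bus=[BusRd,Flush]  L3: P0=S P1=I P2=S  mem[L3]=46
12. P0: store L2 := 65  bus=[BusRdX]  L2: P0=M P1=I P2=I  mem[L2]=40
13. P0: load  L0  bus=[-]  L0: P0=M P1=I P2=I  mem[L0]=25
14. P2: store L0 := 61  bus=[BusRdX,Flush]  L0: P0=I P1=I P2=M  mem[L0]=15
15. P1: load  L0  bus=[BusRd,Flush]  L0: P0=I P1=S P2=S  mem[L0]=61
16. P0: load  L0  bus=[BusRd]  L0: P0=S P1=S P2=S  mem[L0]=61
17. P1: load  L0  bus=[-]  L0: P0=S P1=S P2=S  mem[L0]=61
18. P1: store L2 := 21  bus=[BusRdX,Flush]  L2: P0=I P1=M P2=I  mem[L2]=65
19. P2: load  L0  bus=[-]  L0: P0=S P1=S P2=S  mem[L0]=61

invalidations = 3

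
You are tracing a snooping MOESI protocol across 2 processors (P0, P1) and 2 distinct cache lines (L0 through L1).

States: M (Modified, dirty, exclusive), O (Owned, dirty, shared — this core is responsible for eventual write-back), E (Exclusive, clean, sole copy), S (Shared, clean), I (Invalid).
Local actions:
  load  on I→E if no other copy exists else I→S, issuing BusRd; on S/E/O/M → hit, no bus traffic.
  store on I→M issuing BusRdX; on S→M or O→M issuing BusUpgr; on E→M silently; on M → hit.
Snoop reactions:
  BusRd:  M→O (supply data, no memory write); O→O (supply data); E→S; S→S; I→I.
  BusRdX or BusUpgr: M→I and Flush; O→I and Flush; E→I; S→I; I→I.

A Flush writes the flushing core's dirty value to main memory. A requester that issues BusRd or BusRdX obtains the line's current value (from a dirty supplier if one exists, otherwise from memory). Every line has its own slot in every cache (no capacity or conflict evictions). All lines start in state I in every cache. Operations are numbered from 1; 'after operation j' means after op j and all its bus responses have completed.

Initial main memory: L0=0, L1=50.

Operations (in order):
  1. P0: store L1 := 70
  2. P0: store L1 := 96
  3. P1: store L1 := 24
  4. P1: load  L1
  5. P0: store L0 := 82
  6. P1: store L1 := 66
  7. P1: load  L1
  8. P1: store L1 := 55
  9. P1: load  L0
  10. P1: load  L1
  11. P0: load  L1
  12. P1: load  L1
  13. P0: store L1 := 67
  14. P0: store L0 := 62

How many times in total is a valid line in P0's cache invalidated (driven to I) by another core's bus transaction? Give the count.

invalidations = 1

step 1: P0: store L1 := 70  ⟶  MI  (L1)  txn=BusRdX  M[L1]=50
step 2: P0: store L1 := 96  ⟶  MI  (L1)  txn=∅  M[L1]=50
step 3: P1: store L1 := 24  ⟶  IM  (L1)  txn=BusRdX+Flush  M[L1]=96
step 4: P1: load  L1  ⟶  IM  (L1)  txn=∅  M[L1]=96
step 5: P0: store L0 := 82  ⟶  MI  (L0)  txn=BusRdX  M[L0]=0
step 6: P1: store L1 := 66  ⟶  IM  (L1)  txn=∅  M[L1]=96
step 7: P1: load  L1  ⟶  IM  (L1)  txn=∅  M[L1]=96
step 8: P1: store L1 := 55  ⟶  IM  (L1)  txn=∅  M[L1]=96
step 9: P1: load  L0  ⟶  OS  (L0)  txn=BusRd  M[L0]=0
step 10: P1: load  L1  ⟶  IM  (L1)  txn=∅  M[L1]=96
step 11: P0: load  L1  ⟶  SO  (L1)  txn=BusRd  M[L1]=96
step 12: P1: load  L1  ⟶  SO  (L1)  txn=∅  M[L1]=96
step 13: P0: store L1 := 67  ⟶  MI  (L1)  txn=BusUpgr+Flush  M[L1]=55
step 14: P0: store L0 := 62  ⟶  MI  (L0)  txn=BusUpgr  M[L0]=0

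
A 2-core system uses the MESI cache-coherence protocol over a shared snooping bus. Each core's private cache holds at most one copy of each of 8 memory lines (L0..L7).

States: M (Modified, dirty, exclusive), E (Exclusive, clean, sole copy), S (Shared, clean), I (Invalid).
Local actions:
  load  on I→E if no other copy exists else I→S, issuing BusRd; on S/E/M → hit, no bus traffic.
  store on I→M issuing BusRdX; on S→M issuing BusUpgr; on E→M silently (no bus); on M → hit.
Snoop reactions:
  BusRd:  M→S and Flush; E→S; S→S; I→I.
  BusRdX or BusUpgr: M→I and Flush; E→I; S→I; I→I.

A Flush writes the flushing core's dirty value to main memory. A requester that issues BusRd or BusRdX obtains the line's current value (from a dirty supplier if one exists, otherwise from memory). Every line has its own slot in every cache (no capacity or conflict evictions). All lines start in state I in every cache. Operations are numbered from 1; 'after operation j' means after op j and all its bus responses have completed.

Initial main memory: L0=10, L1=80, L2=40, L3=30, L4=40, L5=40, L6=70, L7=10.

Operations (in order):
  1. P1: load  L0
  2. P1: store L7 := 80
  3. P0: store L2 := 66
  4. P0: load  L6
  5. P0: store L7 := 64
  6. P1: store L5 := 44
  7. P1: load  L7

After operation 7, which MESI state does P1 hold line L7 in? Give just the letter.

state = S

[1] P1: load  L0 | P0:I, P1:E(10) | bus: BusRd
[2] P1: store L7 := 80 | P0:I, P1:M(80) | bus: BusRdX
[3] P0: store L2 := 66 | P0:M(66), P1:I | bus: BusRdX
[4] P0: load  L6 | P0:E(70), P1:I | bus: BusRd
[5] P0: store L7 := 64 | P0:M(64), P1:I | bus: BusRdX,Flush
[6] P1: store L5 := 44 | P0:I, P1:M(44) | bus: BusRdX
[7] P1: load  L7 | P0:S(64), P1:S(64) | bus: BusRd,Flush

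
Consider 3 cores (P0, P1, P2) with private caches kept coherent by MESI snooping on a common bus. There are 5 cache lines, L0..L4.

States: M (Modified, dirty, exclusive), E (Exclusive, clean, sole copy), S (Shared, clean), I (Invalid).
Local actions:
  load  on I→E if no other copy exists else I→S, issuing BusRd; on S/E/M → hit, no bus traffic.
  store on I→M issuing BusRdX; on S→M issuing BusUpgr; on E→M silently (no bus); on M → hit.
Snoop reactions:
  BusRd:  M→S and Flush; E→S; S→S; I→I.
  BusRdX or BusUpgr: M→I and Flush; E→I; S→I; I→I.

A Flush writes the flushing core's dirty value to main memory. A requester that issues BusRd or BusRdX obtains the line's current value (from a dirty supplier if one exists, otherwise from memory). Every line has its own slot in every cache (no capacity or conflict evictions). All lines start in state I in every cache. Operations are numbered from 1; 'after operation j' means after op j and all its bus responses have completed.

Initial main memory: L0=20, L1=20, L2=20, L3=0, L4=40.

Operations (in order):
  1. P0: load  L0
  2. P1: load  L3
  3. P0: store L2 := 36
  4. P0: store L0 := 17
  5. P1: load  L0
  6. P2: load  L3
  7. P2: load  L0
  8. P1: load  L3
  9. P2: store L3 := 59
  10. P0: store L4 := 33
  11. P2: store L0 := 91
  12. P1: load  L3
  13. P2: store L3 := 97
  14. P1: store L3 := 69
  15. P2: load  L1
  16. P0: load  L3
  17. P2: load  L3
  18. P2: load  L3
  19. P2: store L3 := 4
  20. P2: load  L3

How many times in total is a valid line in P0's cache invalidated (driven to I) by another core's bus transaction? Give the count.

1. P0: load  L0  bus=[BusRd]  L0: P0=E P1=I P2=I  mem[L0]=20
2. P1: load  L3  bus=[BusRd]  L3: P0=I P1=E P2=I  mem[L3]=0
3. P0: store L2 := 36  bus=[BusRdX]  L2: P0=M P1=I P2=I  mem[L2]=20
4. P0: store L0 := 17  bus=[-]  L0: P0=M P1=I P2=I  mem[L0]=20
5. P1: load  L0  bus=[BusRd,Flush]  L0: P0=S P1=S P2=I  mem[L0]=17
6. P2: load  L3  bus=[BusRd]  L3: P0=I P1=S P2=S  mem[L3]=0
7. P2: load  L0  bus=[BusRd]  L0: P0=S P1=S P2=S  mem[L0]=17
8. P1: load  L3  bus=[-]  L3: P0=I P1=S P2=S  mem[L3]=0
9. P2: store L3 := 59  bus=[BusUpgr]  L3: P0=I P1=I P2=M  mem[L3]=0
10. P0: store L4 := 33  bus=[BusRdX]  L4: P0=M P1=I P2=I  mem[L4]=40
11. P2: store L0 := 91  bus=[BusUpgr]  L0: P0=I P1=I P2=M  mem[L0]=17
12. P1: load  L3  bus=[BusRd,Flush]  L3: P0=I P1=S P2=S  mem[L3]=59
13. P2: store L3 := 97  bus=[BusUpgr]  L3: P0=I P1=I P2=M  mem[L3]=59
14. P1: store L3 := 69  bus=[BusRdX,Flush]  L3: P0=I P1=M P2=I  mem[L3]=97
15. P2: load  L1  bus=[BusRd]  L1: P0=I P1=I P2=E  mem[L1]=20
16. P0: load  L3  bus=[BusRd,Flush]  L3: P0=S P1=S P2=I  mem[L3]=69
17. P2: load  L3  bus=[BusRd]  L3: P0=S P1=S P2=S  mem[L3]=69
18. P2: load  L3  bus=[-]  L3: P0=S P1=S P2=S  mem[L3]=69
19. P2: store L3 := 4  bus=[BusUpgr]  L3: P0=I P1=I P2=M  mem[L3]=69
20. P2: load  L3  bus=[-]  L3: P0=I P1=I P2=M  mem[L3]=69

invalidations = 2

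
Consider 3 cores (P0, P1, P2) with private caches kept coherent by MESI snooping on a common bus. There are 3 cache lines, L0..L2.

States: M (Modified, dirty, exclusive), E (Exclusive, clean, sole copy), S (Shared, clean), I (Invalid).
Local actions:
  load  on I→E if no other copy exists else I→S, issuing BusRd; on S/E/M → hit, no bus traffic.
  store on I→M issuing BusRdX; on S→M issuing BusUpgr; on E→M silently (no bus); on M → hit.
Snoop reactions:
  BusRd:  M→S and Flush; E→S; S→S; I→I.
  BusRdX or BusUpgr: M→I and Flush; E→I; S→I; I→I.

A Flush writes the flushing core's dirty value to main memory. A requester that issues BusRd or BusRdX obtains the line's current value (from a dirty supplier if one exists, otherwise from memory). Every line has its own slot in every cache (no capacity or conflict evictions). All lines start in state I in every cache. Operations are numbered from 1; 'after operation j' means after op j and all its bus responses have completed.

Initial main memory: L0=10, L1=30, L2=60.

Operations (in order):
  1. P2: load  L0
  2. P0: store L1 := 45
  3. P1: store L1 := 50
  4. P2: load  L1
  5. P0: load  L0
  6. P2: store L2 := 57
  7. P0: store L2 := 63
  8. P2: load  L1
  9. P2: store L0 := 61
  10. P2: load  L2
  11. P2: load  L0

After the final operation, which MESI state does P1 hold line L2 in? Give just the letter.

  op1 P2: load  L0 → I/I/E on L0; bus BusRd; mem=10
  op2 P0: store L1 := 45 → M/I/I on L1; bus BusRdX; mem=30
  op3 P1: store L1 := 50 → I/M/I on L1; bus BusRdX Flush; mem=45
  op4 P2: load  L1 → I/S/S on L1; bus BusRd Flush; mem=50
  op5 P0: load  L0 → S/I/S on L0; bus BusRd; mem=10
  op6 P2: store L2 := 57 → I/I/M on L2; bus BusRdX; mem=60
  op7 P0: store L2 := 63 → M/I/I on L2; bus BusRdX Flush; mem=57
  op8 P2: load  L1 → I/S/S on L1; bus (none); mem=50
  op9 P2: store L0 := 61 → I/I/M on L0; bus BusUpgr; mem=10
  op10 P2: load  L2 → S/I/S on L2; bus BusRd Flush; mem=63
  op11 P2: load  L0 → I/I/M on L0; bus (none); mem=10

state = I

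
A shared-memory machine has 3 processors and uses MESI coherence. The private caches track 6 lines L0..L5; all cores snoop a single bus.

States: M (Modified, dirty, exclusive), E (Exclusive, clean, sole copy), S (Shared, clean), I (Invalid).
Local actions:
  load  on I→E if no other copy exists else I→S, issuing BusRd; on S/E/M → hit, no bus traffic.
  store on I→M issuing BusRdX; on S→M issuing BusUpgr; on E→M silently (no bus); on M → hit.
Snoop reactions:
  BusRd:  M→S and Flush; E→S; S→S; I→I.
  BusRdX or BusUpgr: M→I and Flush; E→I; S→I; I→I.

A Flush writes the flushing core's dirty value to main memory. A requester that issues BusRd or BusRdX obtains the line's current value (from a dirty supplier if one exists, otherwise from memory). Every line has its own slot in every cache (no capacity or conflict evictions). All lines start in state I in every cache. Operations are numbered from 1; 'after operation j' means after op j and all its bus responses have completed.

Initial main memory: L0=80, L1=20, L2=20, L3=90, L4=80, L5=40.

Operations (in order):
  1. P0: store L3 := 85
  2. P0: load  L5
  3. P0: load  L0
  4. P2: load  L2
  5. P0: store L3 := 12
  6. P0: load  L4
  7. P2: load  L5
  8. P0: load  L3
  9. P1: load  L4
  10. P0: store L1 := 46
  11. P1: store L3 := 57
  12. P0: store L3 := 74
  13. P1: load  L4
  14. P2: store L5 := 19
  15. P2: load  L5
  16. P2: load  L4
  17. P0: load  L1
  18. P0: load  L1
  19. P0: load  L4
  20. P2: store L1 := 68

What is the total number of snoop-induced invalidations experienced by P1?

  op1 P0: store L3 := 85 → M/I/I on L3; bus BusRdX; mem=90
  op2 P0: load  L5 → E/I/I on L5; bus BusRd; mem=40
  op3 P0: load  L0 → E/I/I on L0; bus BusRd; mem=80
  op4 P2: load  L2 → I/I/E on L2; bus BusRd; mem=20
  op5 P0: store L3 := 12 → M/I/I on L3; bus (none); mem=90
  op6 P0: load  L4 → E/I/I on L4; bus BusRd; mem=80
  op7 P2: load  L5 → S/I/S on L5; bus BusRd; mem=40
  op8 P0: load  L3 → M/I/I on L3; bus (none); mem=90
  op9 P1: load  L4 → S/S/I on L4; bus BusRd; mem=80
  op10 P0: store L1 := 46 → M/I/I on L1; bus BusRdX; mem=20
  op11 P1: store L3 := 57 → I/M/I on L3; bus BusRdX Flush; mem=12
  op12 P0: store L3 := 74 → M/I/I on L3; bus BusRdX Flush; mem=57
  op13 P1: load  L4 → S/S/I on L4; bus (none); mem=80
  op14 P2: store L5 := 19 → I/I/M on L5; bus BusUpgr; mem=40
  op15 P2: load  L5 → I/I/M on L5; bus (none); mem=40
  op16 P2: load  L4 → S/S/S on L4; bus BusRd; mem=80
  op17 P0: load  L1 → M/I/I on L1; bus (none); mem=20
  op18 P0: load  L1 → M/I/I on L1; bus (none); mem=20
  op19 P0: load  L4 → S/S/S on L4; bus (none); mem=80
  op20 P2: store L1 := 68 → I/I/M on L1; bus BusRdX Flush; mem=46

invalidations = 1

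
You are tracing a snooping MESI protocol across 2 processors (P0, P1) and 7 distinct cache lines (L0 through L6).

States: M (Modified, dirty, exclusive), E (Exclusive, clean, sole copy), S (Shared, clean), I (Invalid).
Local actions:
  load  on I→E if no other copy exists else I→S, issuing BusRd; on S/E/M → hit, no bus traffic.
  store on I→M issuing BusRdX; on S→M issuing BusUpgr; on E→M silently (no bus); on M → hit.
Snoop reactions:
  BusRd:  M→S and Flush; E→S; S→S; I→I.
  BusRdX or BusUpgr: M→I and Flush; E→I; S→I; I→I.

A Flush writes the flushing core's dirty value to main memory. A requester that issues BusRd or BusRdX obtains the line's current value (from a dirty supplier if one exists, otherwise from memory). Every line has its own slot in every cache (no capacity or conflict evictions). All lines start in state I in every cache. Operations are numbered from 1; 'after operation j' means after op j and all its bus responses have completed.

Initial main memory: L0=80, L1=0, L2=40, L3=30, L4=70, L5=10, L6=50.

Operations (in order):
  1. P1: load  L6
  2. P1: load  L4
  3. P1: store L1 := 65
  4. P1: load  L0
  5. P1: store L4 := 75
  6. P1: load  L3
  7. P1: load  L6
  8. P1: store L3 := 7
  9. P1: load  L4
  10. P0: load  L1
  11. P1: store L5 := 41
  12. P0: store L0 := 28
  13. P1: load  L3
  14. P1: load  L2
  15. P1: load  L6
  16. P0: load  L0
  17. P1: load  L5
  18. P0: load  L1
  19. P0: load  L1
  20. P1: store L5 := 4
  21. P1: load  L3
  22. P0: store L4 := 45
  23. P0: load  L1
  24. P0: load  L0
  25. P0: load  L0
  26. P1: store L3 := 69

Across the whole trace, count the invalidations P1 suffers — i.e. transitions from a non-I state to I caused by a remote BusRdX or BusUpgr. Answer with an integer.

invalidations = 2

[1] P1: load  L6 | P0:I, P1:E(50) | bus: BusRd
[2] P1: load  L4 | P0:I, P1:E(70) | bus: BusRd
[3] P1: store L1 := 65 | P0:I, P1:M(65) | bus: BusRdX
[4] P1: load  L0 | P0:I, P1:E(80) | bus: BusRd
[5] P1: store L4 := 75 | P0:I, P1:M(75) | bus: none
[6] P1: load  L3 | P0:I, P1:E(30) | bus: BusRd
[7] P1: load  L6 | P0:I, P1:E(50) | bus: none
[8] P1: store L3 := 7 | P0:I, P1:M(7) | bus: none
[9] P1: load  L4 | P0:I, P1:M(75) | bus: none
[10] P0: load  L1 | P0:S(65), P1:S(65) | bus: BusRd,Flush
[11] P1: store L5 := 41 | P0:I, P1:M(41) | bus: BusRdX
[12] P0: store L0 := 28 | P0:M(28), P1:I | bus: BusRdX
[13] P1: load  L3 | P0:I, P1:M(7) | bus: none
[14] P1: load  L2 | P0:I, P1:E(40) | bus: BusRd
[15] P1: load  L6 | P0:I, P1:E(50) | bus: none
[16] P0: load  L0 | P0:M(28), P1:I | bus: none
[17] P1: load  L5 | P0:I, P1:M(41) | bus: none
[18] P0: load  L1 | P0:S(65), P1:S(65) | bus: none
[19] P0: load  L1 | P0:S(65), P1:S(65) | bus: none
[20] P1: store L5 := 4 | P0:I, P1:M(4) | bus: none
[21] P1: load  L3 | P0:I, P1:M(7) | bus: none
[22] P0: store L4 := 45 | P0:M(45), P1:I | bus: BusRdX,Flush
[23] P0: load  L1 | P0:S(65), P1:S(65) | bus: none
[24] P0: load  L0 | P0:M(28), P1:I | bus: none
[25] P0: load  L0 | P0:M(28), P1:I | bus: none
[26] P1: store L3 := 69 | P0:I, P1:M(69) | bus: none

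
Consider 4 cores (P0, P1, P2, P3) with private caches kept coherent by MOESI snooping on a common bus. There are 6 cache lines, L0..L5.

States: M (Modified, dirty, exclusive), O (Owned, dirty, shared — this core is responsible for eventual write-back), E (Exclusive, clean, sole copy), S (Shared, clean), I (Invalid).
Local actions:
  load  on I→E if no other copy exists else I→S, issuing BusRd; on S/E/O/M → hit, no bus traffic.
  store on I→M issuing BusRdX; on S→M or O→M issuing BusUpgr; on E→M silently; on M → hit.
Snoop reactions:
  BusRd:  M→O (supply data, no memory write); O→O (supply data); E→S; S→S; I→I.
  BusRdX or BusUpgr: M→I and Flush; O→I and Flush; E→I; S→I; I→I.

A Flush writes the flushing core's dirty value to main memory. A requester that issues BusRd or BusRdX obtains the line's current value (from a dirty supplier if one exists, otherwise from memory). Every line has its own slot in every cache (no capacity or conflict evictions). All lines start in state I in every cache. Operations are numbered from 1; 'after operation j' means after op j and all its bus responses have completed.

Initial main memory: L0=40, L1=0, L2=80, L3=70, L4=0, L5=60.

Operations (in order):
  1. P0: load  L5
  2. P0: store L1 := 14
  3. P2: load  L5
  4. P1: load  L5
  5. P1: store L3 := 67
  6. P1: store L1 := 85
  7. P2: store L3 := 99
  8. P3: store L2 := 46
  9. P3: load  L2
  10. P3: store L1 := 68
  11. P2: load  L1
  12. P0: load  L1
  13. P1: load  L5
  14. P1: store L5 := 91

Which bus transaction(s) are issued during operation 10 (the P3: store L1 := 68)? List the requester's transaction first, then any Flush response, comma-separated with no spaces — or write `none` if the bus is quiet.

bus = BusRdX,Flush

  op1 P0: load  L5 → E/I/I/I on L5; bus BusRd; mem=60
  op2 P0: store L1 := 14 → M/I/I/I on L1; bus BusRdX; mem=0
  op3 P2: load  L5 → S/I/S/I on L5; bus BusRd; mem=60
  op4 P1: load  L5 → S/S/S/I on L5; bus BusRd; mem=60
  op5 P1: store L3 := 67 → I/M/I/I on L3; bus BusRdX; mem=70
  op6 P1: store L1 := 85 → I/M/I/I on L1; bus BusRdX Flush; mem=14
  op7 P2: store L3 := 99 → I/I/M/I on L3; bus BusRdX Flush; mem=67
  op8 P3: store L2 := 46 → I/I/I/M on L2; bus BusRdX; mem=80
  op9 P3: load  L2 → I/I/I/M on L2; bus (none); mem=80
  op10 P3: store L1 := 68 → I/I/I/M on L1; bus BusRdX Flush; mem=85
  op11 P2: load  L1 → I/I/S/O on L1; bus BusRd; mem=85
  op12 P0: load  L1 → S/I/S/O on L1; bus BusRd; mem=85
  op13 P1: load  L5 → S/S/S/I on L5; bus (none); mem=60
  op14 P1: store L5 := 91 → I/M/I/I on L5; bus BusUpgr; mem=60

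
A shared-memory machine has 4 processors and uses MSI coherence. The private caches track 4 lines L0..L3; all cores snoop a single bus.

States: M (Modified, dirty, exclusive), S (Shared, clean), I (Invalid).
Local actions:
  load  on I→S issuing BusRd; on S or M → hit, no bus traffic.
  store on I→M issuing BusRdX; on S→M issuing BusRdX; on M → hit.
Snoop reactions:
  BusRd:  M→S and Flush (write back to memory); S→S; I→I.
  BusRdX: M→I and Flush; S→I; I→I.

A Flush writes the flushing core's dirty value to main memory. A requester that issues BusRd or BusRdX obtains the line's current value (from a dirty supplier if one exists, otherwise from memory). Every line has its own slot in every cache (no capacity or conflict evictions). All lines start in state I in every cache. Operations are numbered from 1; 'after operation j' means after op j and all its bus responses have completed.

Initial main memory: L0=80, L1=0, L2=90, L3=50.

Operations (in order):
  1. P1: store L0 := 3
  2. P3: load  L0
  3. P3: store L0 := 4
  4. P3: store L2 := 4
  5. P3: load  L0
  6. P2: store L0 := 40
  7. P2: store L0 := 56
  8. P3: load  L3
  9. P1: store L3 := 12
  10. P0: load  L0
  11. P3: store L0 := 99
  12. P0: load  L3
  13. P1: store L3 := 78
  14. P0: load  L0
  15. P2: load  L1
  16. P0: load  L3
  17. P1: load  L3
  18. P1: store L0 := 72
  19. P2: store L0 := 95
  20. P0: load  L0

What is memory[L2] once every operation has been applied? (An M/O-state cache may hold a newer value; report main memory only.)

memory[L2] = 90

[1] P1: store L0 := 3 | P0:I, P1:M(3), P2:I, P3:I | bus: BusRdX
[2] P3: load  L0 | P0:I, P1:S(3), P2:I, P3:S(3) | bus: BusRd,Flush
[3] P3: store L0 := 4 | P0:I, P1:I, P2:I, P3:M(4) | bus: BusRdX
[4] P3: store L2 := 4 | P0:I, P1:I, P2:I, P3:M(4) | bus: BusRdX
[5] P3: load  L0 | P0:I, P1:I, P2:I, P3:M(4) | bus: none
[6] P2: store L0 := 40 | P0:I, P1:I, P2:M(40), P3:I | bus: BusRdX,Flush
[7] P2: store L0 := 56 | P0:I, P1:I, P2:M(56), P3:I | bus: none
[8] P3: load  L3 | P0:I, P1:I, P2:I, P3:S(50) | bus: BusRd
[9] P1: store L3 := 12 | P0:I, P1:M(12), P2:I, P3:I | bus: BusRdX
[10] P0: load  L0 | P0:S(56), P1:I, P2:S(56), P3:I | bus: BusRd,Flush
[11] P3: store L0 := 99 | P0:I, P1:I, P2:I, P3:M(99) | bus: BusRdX
[12] P0: load  L3 | P0:S(12), P1:S(12), P2:I, P3:I | bus: BusRd,Flush
[13] P1: store L3 := 78 | P0:I, P1:M(78), P2:I, P3:I | bus: BusRdX
[14] P0: load  L0 | P0:S(99), P1:I, P2:I, P3:S(99) | bus: BusRd,Flush
[15] P2: load  L1 | P0:I, P1:I, P2:S(0), P3:I | bus: BusRd
[16] P0: load  L3 | P0:S(78), P1:S(78), P2:I, P3:I | bus: BusRd,Flush
[17] P1: load  L3 | P0:S(78), P1:S(78), P2:I, P3:I | bus: none
[18] P1: store L0 := 72 | P0:I, P1:M(72), P2:I, P3:I | bus: BusRdX
[19] P2: store L0 := 95 | P0:I, P1:I, P2:M(95), P3:I | bus: BusRdX,Flush
[20] P0: load  L0 | P0:S(95), P1:I, P2:S(95), P3:I | bus: BusRd,Flush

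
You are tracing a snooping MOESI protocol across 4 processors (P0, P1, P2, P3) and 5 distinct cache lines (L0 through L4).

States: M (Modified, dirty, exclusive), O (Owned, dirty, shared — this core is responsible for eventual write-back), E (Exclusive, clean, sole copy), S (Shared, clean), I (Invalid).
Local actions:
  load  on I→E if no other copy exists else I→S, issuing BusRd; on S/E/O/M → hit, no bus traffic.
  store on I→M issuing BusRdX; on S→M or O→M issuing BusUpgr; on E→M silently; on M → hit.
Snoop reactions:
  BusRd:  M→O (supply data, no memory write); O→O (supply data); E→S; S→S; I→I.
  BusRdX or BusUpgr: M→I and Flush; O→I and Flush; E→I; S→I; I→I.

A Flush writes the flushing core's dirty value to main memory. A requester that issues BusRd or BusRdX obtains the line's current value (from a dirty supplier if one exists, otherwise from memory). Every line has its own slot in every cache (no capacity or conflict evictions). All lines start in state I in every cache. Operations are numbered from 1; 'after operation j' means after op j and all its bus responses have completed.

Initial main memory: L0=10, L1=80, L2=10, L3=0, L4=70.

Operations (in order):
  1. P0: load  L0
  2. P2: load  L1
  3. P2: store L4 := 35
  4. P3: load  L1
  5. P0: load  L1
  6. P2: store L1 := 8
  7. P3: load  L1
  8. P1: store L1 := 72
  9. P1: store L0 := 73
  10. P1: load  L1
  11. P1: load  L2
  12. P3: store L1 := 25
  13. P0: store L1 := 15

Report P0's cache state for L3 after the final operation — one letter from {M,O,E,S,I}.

[1] P0: load  L0 | P0:E(10), P1:I, P2:I, P3:I | bus: BusRd
[2] P2: load  L1 | P0:I, P1:I, P2:E(80), P3:I | bus: BusRd
[3] P2: store L4 := 35 | P0:I, P1:I, P2:M(35), P3:I | bus: BusRdX
[4] P3: load  L1 | P0:I, P1:I, P2:S(80), P3:S(80) | bus: BusRd
[5] P0: load  L1 | P0:S(80), P1:I, P2:S(80), P3:S(80) | bus: BusRd
[6] P2: store L1 := 8 | P0:I, P1:I, P2:M(8), P3:I | bus: BusUpgr
[7] P3: load  L1 | P0:I, P1:I, P2:O(8), P3:S(8) | bus: BusRd
[8] P1: store L1 := 72 | P0:I, P1:M(72), P2:I, P3:I | bus: BusRdX,Flush
[9] P1: store L0 := 73 | P0:I, P1:M(73), P2:I, P3:I | bus: BusRdX
[10] P1: load  L1 | P0:I, P1:M(72), P2:I, P3:I | bus: none
[11] P1: load  L2 | P0:I, P1:E(10), P2:I, P3:I | bus: BusRd
[12] P3: store L1 := 25 | P0:I, P1:I, P2:I, P3:M(25) | bus: BusRdX,Flush
[13] P0: store L1 := 15 | P0:M(15), P1:I, P2:I, P3:I | bus: BusRdX,Flush

state = I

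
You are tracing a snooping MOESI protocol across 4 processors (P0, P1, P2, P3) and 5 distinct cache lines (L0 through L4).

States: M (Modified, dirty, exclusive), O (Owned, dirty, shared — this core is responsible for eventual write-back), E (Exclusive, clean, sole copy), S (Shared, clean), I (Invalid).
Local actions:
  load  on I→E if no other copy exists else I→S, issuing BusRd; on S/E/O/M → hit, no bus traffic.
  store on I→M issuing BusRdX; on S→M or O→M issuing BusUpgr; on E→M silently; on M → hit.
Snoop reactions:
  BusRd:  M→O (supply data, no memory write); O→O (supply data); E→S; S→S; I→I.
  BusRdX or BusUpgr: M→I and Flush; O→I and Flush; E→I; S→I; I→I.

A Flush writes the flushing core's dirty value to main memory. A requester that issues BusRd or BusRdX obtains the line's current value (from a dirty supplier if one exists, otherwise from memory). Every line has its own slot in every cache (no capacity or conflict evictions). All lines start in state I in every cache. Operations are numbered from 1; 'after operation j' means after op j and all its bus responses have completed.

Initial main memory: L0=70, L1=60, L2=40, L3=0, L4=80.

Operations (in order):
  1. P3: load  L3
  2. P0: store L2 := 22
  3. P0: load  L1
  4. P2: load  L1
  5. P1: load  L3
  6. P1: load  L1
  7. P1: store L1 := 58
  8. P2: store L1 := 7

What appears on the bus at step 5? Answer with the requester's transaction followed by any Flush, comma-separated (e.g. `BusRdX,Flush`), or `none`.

bus = BusRd

step 1: P3: load  L3  ⟶  IIIE  (L3)  txn=BusRd  M[L3]=0
step 2: P0: store L2 := 22  ⟶  MIII  (L2)  txn=BusRdX  M[L2]=40
step 3: P0: load  L1  ⟶  EIII  (L1)  txn=BusRd  M[L1]=60
step 4: P2: load  L1  ⟶  SISI  (L1)  txn=BusRd  M[L1]=60
step 5: P1: load  L3  ⟶  ISIS  (L3)  txn=BusRd  M[L3]=0
step 6: P1: load  L1  ⟶  SSSI  (L1)  txn=BusRd  M[L1]=60
step 7: P1: store L1 := 58  ⟶  IMII  (L1)  txn=BusUpgr  M[L1]=60
step 8: P2: store L1 := 7  ⟶  IIMI  (L1)  txn=BusRdX+Flush  M[L1]=58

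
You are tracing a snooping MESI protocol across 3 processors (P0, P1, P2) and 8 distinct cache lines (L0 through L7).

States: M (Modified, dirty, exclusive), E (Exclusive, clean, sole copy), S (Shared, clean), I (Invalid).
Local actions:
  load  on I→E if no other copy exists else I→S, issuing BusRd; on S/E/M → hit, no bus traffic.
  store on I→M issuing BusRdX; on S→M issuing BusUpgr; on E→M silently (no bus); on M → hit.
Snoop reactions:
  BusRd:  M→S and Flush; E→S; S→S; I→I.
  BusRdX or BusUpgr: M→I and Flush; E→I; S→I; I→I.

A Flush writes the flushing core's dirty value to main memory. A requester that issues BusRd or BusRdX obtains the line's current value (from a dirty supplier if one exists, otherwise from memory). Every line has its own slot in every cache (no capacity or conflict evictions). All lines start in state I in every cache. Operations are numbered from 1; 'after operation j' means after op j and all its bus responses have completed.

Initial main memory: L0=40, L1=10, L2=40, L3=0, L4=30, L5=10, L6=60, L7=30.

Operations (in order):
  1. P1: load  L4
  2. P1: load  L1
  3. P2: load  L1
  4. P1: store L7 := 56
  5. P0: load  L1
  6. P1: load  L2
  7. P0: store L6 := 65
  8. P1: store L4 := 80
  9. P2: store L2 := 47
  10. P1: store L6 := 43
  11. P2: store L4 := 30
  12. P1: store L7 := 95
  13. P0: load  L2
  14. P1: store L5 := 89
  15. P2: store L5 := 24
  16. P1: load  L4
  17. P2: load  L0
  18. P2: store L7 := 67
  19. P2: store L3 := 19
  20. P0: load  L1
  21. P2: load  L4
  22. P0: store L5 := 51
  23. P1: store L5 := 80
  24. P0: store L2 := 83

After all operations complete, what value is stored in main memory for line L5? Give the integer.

1. P1: load  L4  bus=[BusRd]  L4: P0=I P1=E P2=I  mem[L4]=30
2. P1: load  L1  bus=[BusRd]  L1: P0=I P1=E P2=I  mem[L1]=10
3. P2: load  L1  bus=[BusRd]  L1: P0=I P1=S P2=S  mem[L1]=10
4. P1: store L7 := 56  bus=[BusRdX]  L7: P0=I P1=M P2=I  mem[L7]=30
5. P0: load  L1  bus=[BusRd]  L1: P0=S P1=S P2=S  mem[L1]=10
6. P1: load  L2  bus=[BusRd]  L2: P0=I P1=E P2=I  mem[L2]=40
7. P0: store L6 := 65  bus=[BusRdX]  L6: P0=M P1=I P2=I  mem[L6]=60
8. P1: store L4 := 80  bus=[-]  L4: P0=I P1=M P2=I  mem[L4]=30
9. P2: store L2 := 47  bus=[BusRdX]  L2: P0=I P1=I P2=M  mem[L2]=40
10. P1: store L6 := 43  bus=[BusRdX,Flush]  L6: P0=I P1=M P2=I  mem[L6]=65
11. P2: store L4 := 30  bus=[BusRdX,Flush]  L4: P0=I P1=I P2=M  mem[L4]=80
12. P1: store L7 := 95  bus=[-]  L7: P0=I P1=M P2=I  mem[L7]=30
13. P0: load  L2  bus=[BusRd,Flush]  L2: P0=S P1=I P2=S  mem[L2]=47
14. P1: store L5 := 89  bus=[BusRdX]  L5: P0=I P1=M P2=I  mem[L5]=10
15. P2: store L5 := 24  bus=[BusRdX,Flush]  L5: P0=I P1=I P2=M  mem[L5]=89
16. P1: load  L4  bus=[BusRd,Flush]  L4: P0=I P1=S P2=S  mem[L4]=30
17. P2: load  L0  bus=[BusRd]  L0: P0=I P1=I P2=E  mem[L0]=40
18. P2: store L7 := 67  bus=[BusRdX,Flush]  L7: P0=I P1=I P2=M  mem[L7]=95
19. P2: store L3 := 19  bus=[BusRdX]  L3: P0=I P1=I P2=M  mem[L3]=0
20. P0: load  L1  bus=[-]  L1: P0=S P1=S P2=S  mem[L1]=10
21. P2: load  L4  bus=[-]  L4: P0=I P1=S P2=S  mem[L4]=30
22. P0: store L5 := 51  bus=[BusRdX,Flush]  L5: P0=M P1=I P2=I  mem[L5]=24
23. P1: store L5 := 80  bus=[BusRdX,Flush]  L5: P0=I P1=M P2=I  mem[L5]=51
24. P0: store L2 := 83  bus=[BusUpgr]  L2: P0=M P1=I P2=I  mem[L2]=47

memory[L5] = 51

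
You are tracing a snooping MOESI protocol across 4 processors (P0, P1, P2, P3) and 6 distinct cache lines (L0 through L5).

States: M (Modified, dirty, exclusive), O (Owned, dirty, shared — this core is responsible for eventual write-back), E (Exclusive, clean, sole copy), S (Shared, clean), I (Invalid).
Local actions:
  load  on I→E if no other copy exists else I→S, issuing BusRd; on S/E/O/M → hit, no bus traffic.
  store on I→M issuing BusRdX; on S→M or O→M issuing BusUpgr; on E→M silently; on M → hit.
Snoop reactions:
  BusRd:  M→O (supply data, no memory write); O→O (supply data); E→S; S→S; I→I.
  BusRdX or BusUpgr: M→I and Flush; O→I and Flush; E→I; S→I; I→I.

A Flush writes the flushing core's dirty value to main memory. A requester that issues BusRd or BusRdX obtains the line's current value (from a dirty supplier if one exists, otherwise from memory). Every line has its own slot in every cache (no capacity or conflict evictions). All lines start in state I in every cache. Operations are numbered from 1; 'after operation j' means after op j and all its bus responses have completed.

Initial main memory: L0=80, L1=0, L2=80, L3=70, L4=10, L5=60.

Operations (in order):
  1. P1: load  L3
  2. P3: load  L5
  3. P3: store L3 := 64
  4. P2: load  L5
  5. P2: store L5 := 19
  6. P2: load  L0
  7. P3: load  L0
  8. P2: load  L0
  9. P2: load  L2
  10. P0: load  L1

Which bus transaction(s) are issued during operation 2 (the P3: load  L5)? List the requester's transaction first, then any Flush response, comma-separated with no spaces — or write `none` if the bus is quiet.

  op1 P1: load  L3 → I/E/I/I on L3; bus BusRd; mem=70
  op2 P3: load  L5 → I/I/I/E on L5; bus BusRd; mem=60
  op3 P3: store L3 := 64 → I/I/I/M on L3; bus BusRdX; mem=70
  op4 P2: load  L5 → I/I/S/S on L5; bus BusRd; mem=60
  op5 P2: store L5 := 19 → I/I/M/I on L5; bus BusUpgr; mem=60
  op6 P2: load  L0 → I/I/E/I on L0; bus BusRd; mem=80
  op7 P3: load  L0 → I/I/S/S on L0; bus BusRd; mem=80
  op8 P2: load  L0 → I/I/S/S on L0; bus (none); mem=80
  op9 P2: load  L2 → I/I/E/I on L2; bus BusRd; mem=80
  op10 P0: load  L1 → E/I/I/I on L1; bus BusRd; mem=0

bus = BusRd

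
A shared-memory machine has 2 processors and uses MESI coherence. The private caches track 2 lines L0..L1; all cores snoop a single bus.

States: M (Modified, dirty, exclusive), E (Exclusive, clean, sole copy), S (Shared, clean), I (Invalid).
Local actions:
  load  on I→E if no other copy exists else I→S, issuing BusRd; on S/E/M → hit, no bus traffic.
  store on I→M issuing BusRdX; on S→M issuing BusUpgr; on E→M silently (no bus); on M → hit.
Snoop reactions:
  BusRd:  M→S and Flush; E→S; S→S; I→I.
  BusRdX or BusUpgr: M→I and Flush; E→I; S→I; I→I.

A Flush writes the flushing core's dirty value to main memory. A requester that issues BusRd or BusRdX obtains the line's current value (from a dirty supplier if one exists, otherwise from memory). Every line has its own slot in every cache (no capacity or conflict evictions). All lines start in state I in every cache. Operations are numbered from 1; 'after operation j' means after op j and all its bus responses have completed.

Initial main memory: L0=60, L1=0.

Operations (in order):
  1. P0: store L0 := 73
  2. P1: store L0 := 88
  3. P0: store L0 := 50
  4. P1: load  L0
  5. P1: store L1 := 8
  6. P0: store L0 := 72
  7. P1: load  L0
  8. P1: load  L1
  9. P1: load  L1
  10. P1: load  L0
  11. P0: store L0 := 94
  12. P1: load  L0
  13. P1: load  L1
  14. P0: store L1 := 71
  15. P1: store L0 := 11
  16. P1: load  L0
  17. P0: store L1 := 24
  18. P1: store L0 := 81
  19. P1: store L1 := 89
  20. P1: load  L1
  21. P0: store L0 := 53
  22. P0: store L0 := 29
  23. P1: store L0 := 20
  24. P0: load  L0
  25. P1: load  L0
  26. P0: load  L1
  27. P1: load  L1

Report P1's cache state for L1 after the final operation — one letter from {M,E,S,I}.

state = S

1. P0: store L0 := 73  bus=[BusRdX]  L0: P0=M P1=I  mem[L0]=60
2. P1: store L0 := 88  bus=[BusRdX,Flush]  L0: P0=I P1=M  mem[L0]=73
3. P0: store L0 := 50  bus=[BusRdX,Flush]  L0: P0=M P1=I  mem[L0]=88
4. P1: load  L0  bus=[BusRd,Flush]  L0: P0=S P1=S  mem[L0]=50
5. P1: store L1 := 8  bus=[BusRdX]  L1: P0=I P1=M  mem[L1]=0
6. P0: store L0 := 72  bus=[BusUpgr]  L0: P0=M P1=I  mem[L0]=50
7. P1: load  L0  bus=[BusRd,Flush]  L0: P0=S P1=S  mem[L0]=72
8. P1: load  L1  bus=[-]  L1: P0=I P1=M  mem[L1]=0
9. P1: load  L1  bus=[-]  L1: P0=I P1=M  mem[L1]=0
10. P1: load  L0  bus=[-]  L0: P0=S P1=S  mem[L0]=72
11. P0: store L0 := 94  bus=[BusUpgr]  L0: P0=M P1=I  mem[L0]=72
12. P1: load  L0  bus=[BusRd,Flush]  L0: P0=S P1=S  mem[L0]=94
13. P1: load  L1  bus=[-]  L1: P0=I P1=M  mem[L1]=0
14. P0: store L1 := 71  bus=[BusRdX,Flush]  L1: P0=M P1=I  mem[L1]=8
15. P1: store L0 := 11  bus=[BusUpgr]  L0: P0=I P1=M  mem[L0]=94
16. P1: load  L0  bus=[-]  L0: P0=I P1=M  mem[L0]=94
17. P0: store L1 := 24  bus=[-]  L1: P0=M P1=I  mem[L1]=8
18. P1: store L0 := 81  bus=[-]  L0: P0=I P1=M  mem[L0]=94
19. P1: store L1 := 89  bus=[BusRdX,Flush]  L1: P0=I P1=M  mem[L1]=24
20. P1: load  L1  bus=[-]  L1: P0=I P1=M  mem[L1]=24
21. P0: store L0 := 53  bus=[BusRdX,Flush]  L0: P0=M P1=I  mem[L0]=81
22. P0: store L0 := 29  bus=[-]  L0: P0=M P1=I  mem[L0]=81
23. P1: store L0 := 20  bus=[BusRdX,Flush]  L0: P0=I P1=M  mem[L0]=29
24. P0: load  L0  bus=[BusRd,Flush]  L0: P0=S P1=S  mem[L0]=20
25. P1: load  L0  bus=[-]  L0: P0=S P1=S  mem[L0]=20
26. P0: load  L1  bus=[BusRd,Flush]  L1: P0=S P1=S  mem[L1]=89
27. P1: load  L1  bus=[-]  L1: P0=S P1=S  mem[L1]=89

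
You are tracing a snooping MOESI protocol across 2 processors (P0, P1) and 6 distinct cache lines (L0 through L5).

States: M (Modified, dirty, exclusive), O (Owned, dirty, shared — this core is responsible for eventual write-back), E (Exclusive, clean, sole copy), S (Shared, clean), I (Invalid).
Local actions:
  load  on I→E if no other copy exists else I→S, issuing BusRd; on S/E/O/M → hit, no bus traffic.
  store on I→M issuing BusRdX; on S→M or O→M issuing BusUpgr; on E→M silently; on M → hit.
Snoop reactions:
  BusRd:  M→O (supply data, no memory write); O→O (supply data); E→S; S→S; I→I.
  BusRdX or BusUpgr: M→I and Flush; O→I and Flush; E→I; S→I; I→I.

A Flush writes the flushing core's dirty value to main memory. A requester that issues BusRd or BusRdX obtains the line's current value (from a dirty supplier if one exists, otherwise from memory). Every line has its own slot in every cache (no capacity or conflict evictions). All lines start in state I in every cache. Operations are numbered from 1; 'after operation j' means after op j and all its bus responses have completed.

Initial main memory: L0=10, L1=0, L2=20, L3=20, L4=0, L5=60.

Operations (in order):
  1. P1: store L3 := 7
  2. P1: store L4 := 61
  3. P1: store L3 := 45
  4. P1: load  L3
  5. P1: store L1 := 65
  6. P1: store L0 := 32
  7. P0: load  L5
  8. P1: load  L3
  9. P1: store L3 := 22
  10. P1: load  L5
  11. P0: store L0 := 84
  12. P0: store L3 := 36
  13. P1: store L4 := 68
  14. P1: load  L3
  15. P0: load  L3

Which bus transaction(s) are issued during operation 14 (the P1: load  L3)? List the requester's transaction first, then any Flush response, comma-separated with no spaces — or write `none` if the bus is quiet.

[1] P1: store L3 := 7 | P0:I, P1:M(7) | bus: BusRdX
[2] P1: store L4 := 61 | P0:I, P1:M(61) | bus: BusRdX
[3] P1: store L3 := 45 | P0:I, P1:M(45) | bus: none
[4] P1: load  L3 | P0:I, P1:M(45) | bus: none
[5] P1: store L1 := 65 | P0:I, P1:M(65) | bus: BusRdX
[6] P1: store L0 := 32 | P0:I, P1:M(32) | bus: BusRdX
[7] P0: load  L5 | P0:E(60), P1:I | bus: BusRd
[8] P1: load  L3 | P0:I, P1:M(45) | bus: none
[9] P1: store L3 := 22 | P0:I, P1:M(22) | bus: none
[10] P1: load  L5 | P0:S(60), P1:S(60) | bus: BusRd
[11] P0: store L0 := 84 | P0:M(84), P1:I | bus: BusRdX,Flush
[12] P0: store L3 := 36 | P0:M(36), P1:I | bus: BusRdX,Flush
[13] P1: store L4 := 68 | P0:I, P1:M(68) | bus: none
[14] P1: load  L3 | P0:O(36), P1:S(36) | bus: BusRd
[15] P0: load  L3 | P0:O(36), P1:S(36) | bus: none

bus = BusRd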